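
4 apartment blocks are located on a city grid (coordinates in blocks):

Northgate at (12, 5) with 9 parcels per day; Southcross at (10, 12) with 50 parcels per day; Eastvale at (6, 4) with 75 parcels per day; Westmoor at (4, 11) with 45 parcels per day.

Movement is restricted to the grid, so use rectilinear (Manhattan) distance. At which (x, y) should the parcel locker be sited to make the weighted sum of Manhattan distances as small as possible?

Manhattan distance separates: Σwᵢ(|x−xᵢ|+|y−yᵢ|) = Σwᵢ|x−xᵢ| + Σwᵢ|y−yᵢ|, so x and y are optimised independently as 1-D weighted medians.
Total weight W = 179; half = 89.5.
x-coordinate, sorted with cumulative weight:
  x=4 (Westmoor, w=45) cum 45
  x=6 (Eastvale, w=75) cum 120  ← median
  x=10 (Southcross, w=50) cum 170
  x=12 (Northgate, w=9) cum 179
⇒ x* = 6
y-coordinate, sorted with cumulative weight:
  y=4 (Eastvale, w=75) cum 75
  y=5 (Northgate, w=9) cum 84
  y=11 (Westmoor, w=45) cum 129  ← median
  y=12 (Southcross, w=50) cum 179
⇒ y* = 11

(6, 11)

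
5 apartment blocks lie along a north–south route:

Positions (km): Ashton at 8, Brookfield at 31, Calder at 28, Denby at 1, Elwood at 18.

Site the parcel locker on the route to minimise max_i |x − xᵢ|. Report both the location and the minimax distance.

location 16, max distance 15

The 1-center on a line is the midpoint of the two extreme points: leftmost at 1, rightmost at 31.
Optimal location = (1 + 31)/2 = 16; maximum distance = (31 − 1)/2 = 15.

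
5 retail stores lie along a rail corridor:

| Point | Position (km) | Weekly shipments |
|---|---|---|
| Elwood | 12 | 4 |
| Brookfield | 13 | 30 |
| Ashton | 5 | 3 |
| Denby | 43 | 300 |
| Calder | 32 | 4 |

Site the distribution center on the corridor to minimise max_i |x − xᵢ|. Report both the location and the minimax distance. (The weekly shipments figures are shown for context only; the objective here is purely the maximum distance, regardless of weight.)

location 24, max distance 19

The 1-center on a line is the midpoint of the two extreme points: leftmost at 5, rightmost at 43.
Optimal location = (5 + 43)/2 = 24; maximum distance = (43 − 5)/2 = 19.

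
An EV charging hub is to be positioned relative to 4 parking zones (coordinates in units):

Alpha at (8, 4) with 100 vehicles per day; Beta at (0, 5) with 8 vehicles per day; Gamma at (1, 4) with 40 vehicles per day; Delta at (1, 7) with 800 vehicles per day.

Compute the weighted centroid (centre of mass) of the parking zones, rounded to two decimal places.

(1.73, 6.54)

The minimiser of Σwᵢ‖p−pᵢ‖² is the weighted centroid p* = (Σwᵢpᵢ)/(Σwᵢ).
Σwᵢ = 948.
Σwᵢxᵢ = 100·8 + 8·0 + 40·1 + 800·1 = 1640.
Σwᵢyᵢ = 100·4 + 8·5 + 40·4 + 800·7 = 6200.
x* = 1640/948 = 1.73, y* = 6200/948 = 6.54.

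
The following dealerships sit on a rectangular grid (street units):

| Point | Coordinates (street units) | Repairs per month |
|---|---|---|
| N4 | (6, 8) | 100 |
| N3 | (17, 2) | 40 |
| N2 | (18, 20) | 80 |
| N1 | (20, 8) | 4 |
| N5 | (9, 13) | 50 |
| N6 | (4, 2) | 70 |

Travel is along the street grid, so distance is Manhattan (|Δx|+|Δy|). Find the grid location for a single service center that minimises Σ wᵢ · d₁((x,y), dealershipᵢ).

Manhattan distance separates: Σwᵢ(|x−xᵢ|+|y−yᵢ|) = Σwᵢ|x−xᵢ| + Σwᵢ|y−yᵢ|, so x and y are optimised independently as 1-D weighted medians.
Total weight W = 344; half = 172.
x-coordinate, sorted with cumulative weight:
  x=4 (N6, w=70) cum 70
  x=6 (N4, w=100) cum 170
  x=9 (N5, w=50) cum 220  ← median
  x=17 (N3, w=40) cum 260
  x=18 (N2, w=80) cum 340
  x=20 (N1, w=4) cum 344
⇒ x* = 9
y-coordinate, sorted with cumulative weight:
  y=2 (N3, w=40) cum 40
  y=2 (N6, w=70) cum 110
  y=8 (N4, w=100) cum 210  ← median
  y=8 (N1, w=4) cum 214
  y=13 (N5, w=50) cum 264
  y=20 (N2, w=80) cum 344
⇒ y* = 8

(9, 8)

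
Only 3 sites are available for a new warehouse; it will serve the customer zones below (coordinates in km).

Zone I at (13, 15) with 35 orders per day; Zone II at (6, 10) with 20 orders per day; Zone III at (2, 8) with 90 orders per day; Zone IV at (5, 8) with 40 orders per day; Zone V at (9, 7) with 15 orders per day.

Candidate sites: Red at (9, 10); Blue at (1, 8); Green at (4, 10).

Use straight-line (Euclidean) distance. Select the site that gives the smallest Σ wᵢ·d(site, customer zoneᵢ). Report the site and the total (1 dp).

Total weighted distance at each candidate:
  Red (9, 10): total = 1163.2
  Blue (1, 8): total = 964.9
  Green (4, 10): total = 831.8
Minimum is at Green with total 831.8 km.

Green, total 831.8 km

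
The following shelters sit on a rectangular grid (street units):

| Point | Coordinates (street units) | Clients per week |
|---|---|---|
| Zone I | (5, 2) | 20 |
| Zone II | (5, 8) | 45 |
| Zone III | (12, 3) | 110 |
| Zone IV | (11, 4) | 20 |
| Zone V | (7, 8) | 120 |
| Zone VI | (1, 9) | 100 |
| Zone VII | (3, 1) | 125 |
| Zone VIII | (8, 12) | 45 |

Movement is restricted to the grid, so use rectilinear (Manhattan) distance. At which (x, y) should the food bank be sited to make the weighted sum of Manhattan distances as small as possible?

(7, 8)

Manhattan distance separates: Σwᵢ(|x−xᵢ|+|y−yᵢ|) = Σwᵢ|x−xᵢ| + Σwᵢ|y−yᵢ|, so x and y are optimised independently as 1-D weighted medians.
Total weight W = 585; half = 292.5.
x-coordinate, sorted with cumulative weight:
  x=1 (Zone VI, w=100) cum 100
  x=3 (Zone VII, w=125) cum 225
  x=5 (Zone I, w=20) cum 245
  x=5 (Zone II, w=45) cum 290
  x=7 (Zone V, w=120) cum 410  ← median
  x=8 (Zone VIII, w=45) cum 455
  x=11 (Zone IV, w=20) cum 475
  x=12 (Zone III, w=110) cum 585
⇒ x* = 7
y-coordinate, sorted with cumulative weight:
  y=1 (Zone VII, w=125) cum 125
  y=2 (Zone I, w=20) cum 145
  y=3 (Zone III, w=110) cum 255
  y=4 (Zone IV, w=20) cum 275
  y=8 (Zone II, w=45) cum 320  ← median
  y=8 (Zone V, w=120) cum 440
  y=9 (Zone VI, w=100) cum 540
  y=12 (Zone VIII, w=45) cum 585
⇒ y* = 8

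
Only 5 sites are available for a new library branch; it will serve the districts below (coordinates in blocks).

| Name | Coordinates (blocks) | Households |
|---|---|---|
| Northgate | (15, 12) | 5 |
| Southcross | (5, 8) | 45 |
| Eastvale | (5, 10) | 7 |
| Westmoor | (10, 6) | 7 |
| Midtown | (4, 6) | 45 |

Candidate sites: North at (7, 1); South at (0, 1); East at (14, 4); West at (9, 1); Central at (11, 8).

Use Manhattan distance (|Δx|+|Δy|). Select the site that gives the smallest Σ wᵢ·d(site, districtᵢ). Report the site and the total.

Central, total 792 blocks

Total weighted distance at each candidate:
  North (7, 1): total = 993
  South (0, 1): total = 1278
  East (14, 4): total = 1317
  West (9, 1): total = 1163
  Central (11, 8): total = 792
Minimum is at Central with total 792 blocks.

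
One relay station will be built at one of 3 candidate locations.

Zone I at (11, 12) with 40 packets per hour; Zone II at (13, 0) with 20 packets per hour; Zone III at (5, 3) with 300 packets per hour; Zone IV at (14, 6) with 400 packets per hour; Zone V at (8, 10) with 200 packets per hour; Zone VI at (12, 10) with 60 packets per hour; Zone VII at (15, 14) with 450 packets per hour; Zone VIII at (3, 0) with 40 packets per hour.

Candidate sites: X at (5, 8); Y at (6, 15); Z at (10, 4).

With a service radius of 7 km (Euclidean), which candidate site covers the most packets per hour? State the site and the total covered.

Coverage radius r = 7 km; a point is covered iff (Δx)²+(Δy)² ≤ 7² = 49.
  X (5, 8): covers {Zone III, Zone V} → 500
  Y (6, 15): covers {Zone I, Zone V} → 240
  Z (10, 4): covers {Zone II, Zone III, Zone IV, Zone V, Zone VI} → 980
Maximum coverage at Z: 980 packets per hour.

Z, covering 980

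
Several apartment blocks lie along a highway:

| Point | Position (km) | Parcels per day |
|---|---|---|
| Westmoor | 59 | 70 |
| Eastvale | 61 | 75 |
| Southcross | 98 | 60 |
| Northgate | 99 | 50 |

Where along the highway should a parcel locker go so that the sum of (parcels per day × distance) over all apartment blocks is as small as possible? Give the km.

For a sum of weighted absolute distances on a line, the optimum is the weighted median (not the mean). Total weight W = 255; half-weight = 127.5.
Sort by position and accumulate weight:
  km 59 (Westmoor, w=70) → cum 70
  km 61 (Eastvale, w=75) → cum 145  ≥ 127.5 → median here
  km 98 (Southcross, w=60) → cum 205
  km 99 (Northgate, w=50) → cum 255
Optimal location: km 61.

x = 61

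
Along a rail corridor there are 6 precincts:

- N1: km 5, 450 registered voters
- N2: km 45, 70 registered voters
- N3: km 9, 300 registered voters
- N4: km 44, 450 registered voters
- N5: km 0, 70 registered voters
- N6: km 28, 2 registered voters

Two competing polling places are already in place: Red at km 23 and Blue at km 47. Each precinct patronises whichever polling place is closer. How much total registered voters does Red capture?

The indifferent point is the midpoint (23+47)/2 = 35; precincts left of it (closer to Red at 23) go to Red, those right go to Blue.
  N5 at 0 (w=70) → Red
  N1 at 5 (w=450) → Red
  N3 at 9 (w=300) → Red
  N6 at 28 (w=2) → Red
  N4 at 44 (w=450) → Blue
  N2 at 45 (w=70) → Blue
Red captures 822; Blue captures 520.

822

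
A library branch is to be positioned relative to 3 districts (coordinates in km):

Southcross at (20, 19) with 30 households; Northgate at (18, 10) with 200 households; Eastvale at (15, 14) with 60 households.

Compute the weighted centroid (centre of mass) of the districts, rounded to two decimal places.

The minimiser of Σwᵢ‖p−pᵢ‖² is the weighted centroid p* = (Σwᵢpᵢ)/(Σwᵢ).
Σwᵢ = 290.
Σwᵢxᵢ = 30·20 + 200·18 + 60·15 = 5100.
Σwᵢyᵢ = 30·19 + 200·10 + 60·14 = 3410.
x* = 5100/290 = 17.59, y* = 3410/290 = 11.76.

(17.59, 11.76)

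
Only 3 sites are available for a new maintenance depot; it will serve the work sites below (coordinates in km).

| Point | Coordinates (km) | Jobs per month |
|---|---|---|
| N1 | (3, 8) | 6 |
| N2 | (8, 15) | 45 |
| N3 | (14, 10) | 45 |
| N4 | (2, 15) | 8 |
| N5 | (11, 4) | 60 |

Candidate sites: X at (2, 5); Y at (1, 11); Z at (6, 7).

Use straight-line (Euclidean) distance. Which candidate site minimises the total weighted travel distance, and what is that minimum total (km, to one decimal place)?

Total weighted distance at each candidate:
  X (2, 5): total = 1752.1
  Y (1, 11): total = 1736.5
  Z (6, 7): total = 1195.9
Minimum is at Z with total 1195.9 km.

Z, total 1195.9 km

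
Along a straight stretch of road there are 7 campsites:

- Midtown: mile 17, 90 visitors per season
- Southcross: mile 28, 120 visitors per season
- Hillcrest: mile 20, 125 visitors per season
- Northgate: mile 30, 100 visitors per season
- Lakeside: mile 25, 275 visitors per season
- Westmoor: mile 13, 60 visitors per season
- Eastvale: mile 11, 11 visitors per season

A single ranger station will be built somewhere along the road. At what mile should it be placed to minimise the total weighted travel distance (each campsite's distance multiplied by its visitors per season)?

For a sum of weighted absolute distances on a line, the optimum is the weighted median (not the mean). Total weight W = 781; half-weight = 390.5.
Sort by position and accumulate weight:
  mile 11 (Eastvale, w=11) → cum 11
  mile 13 (Westmoor, w=60) → cum 71
  mile 17 (Midtown, w=90) → cum 161
  mile 20 (Hillcrest, w=125) → cum 286
  mile 25 (Lakeside, w=275) → cum 561  ≥ 390.5 → median here
  mile 28 (Southcross, w=120) → cum 681
  mile 30 (Northgate, w=100) → cum 781
Optimal location: mile 25.

x = 25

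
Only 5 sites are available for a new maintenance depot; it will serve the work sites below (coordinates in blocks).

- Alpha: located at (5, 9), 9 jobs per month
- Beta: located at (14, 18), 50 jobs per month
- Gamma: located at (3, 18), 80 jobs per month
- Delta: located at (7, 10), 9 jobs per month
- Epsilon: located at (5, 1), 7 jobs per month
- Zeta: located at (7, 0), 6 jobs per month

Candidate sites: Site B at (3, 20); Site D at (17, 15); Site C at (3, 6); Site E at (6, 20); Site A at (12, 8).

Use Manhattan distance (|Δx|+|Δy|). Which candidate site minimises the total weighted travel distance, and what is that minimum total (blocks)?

Site B, total 1344 blocks

Total weighted distance at each candidate:
  Site B (3, 20): total = 1344
  Site D (17, 15): total = 2289
  Site C (3, 6): total = 2336
  Site E (6, 20): total = 1373
  Site A (12, 8): total = 2431
Minimum is at Site B with total 1344 blocks.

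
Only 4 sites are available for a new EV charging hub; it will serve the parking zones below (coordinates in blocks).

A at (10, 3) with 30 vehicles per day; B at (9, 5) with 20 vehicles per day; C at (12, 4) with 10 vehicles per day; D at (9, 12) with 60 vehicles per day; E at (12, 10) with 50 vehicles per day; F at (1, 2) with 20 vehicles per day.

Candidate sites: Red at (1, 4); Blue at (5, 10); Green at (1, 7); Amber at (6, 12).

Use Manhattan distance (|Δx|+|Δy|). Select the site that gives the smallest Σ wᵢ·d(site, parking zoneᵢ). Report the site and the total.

Total weighted distance at each candidate:
  Red (1, 4): total = 2440
  Blue (5, 10): total = 1620
  Green (1, 7): total = 2310
  Amber (6, 12): total = 1610
Minimum is at Amber with total 1610 blocks.

Amber, total 1610 blocks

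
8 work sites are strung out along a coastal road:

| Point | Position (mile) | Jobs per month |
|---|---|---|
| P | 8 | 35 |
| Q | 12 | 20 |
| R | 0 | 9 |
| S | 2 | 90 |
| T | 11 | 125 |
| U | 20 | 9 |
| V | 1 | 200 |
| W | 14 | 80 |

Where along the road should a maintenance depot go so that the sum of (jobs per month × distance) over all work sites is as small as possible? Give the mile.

For a sum of weighted absolute distances on a line, the optimum is the weighted median (not the mean). Total weight W = 568; half-weight = 284.
Sort by position and accumulate weight:
  mile 0 (R, w=9) → cum 9
  mile 1 (V, w=200) → cum 209
  mile 2 (S, w=90) → cum 299  ≥ 284 → median here
  mile 8 (P, w=35) → cum 334
  mile 11 (T, w=125) → cum 459
  mile 12 (Q, w=20) → cum 479
  mile 14 (W, w=80) → cum 559
  mile 20 (U, w=9) → cum 568
Optimal location: mile 2.

x = 2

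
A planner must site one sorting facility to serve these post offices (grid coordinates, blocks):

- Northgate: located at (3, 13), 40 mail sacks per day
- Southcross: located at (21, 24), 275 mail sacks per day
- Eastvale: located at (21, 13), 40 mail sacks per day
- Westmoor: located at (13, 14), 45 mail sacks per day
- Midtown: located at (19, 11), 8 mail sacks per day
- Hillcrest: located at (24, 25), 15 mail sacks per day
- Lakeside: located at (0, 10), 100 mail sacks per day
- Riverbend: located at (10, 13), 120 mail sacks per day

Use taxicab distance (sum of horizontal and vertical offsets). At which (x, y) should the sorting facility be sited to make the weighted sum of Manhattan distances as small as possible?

(21, 14)

Manhattan distance separates: Σwᵢ(|x−xᵢ|+|y−yᵢ|) = Σwᵢ|x−xᵢ| + Σwᵢ|y−yᵢ|, so x and y are optimised independently as 1-D weighted medians.
Total weight W = 643; half = 321.5.
x-coordinate, sorted with cumulative weight:
  x=0 (Lakeside, w=100) cum 100
  x=3 (Northgate, w=40) cum 140
  x=10 (Riverbend, w=120) cum 260
  x=13 (Westmoor, w=45) cum 305
  x=19 (Midtown, w=8) cum 313
  x=21 (Southcross, w=275) cum 588  ← median
  x=21 (Eastvale, w=40) cum 628
  x=24 (Hillcrest, w=15) cum 643
⇒ x* = 21
y-coordinate, sorted with cumulative weight:
  y=10 (Lakeside, w=100) cum 100
  y=11 (Midtown, w=8) cum 108
  y=13 (Northgate, w=40) cum 148
  y=13 (Eastvale, w=40) cum 188
  y=13 (Riverbend, w=120) cum 308
  y=14 (Westmoor, w=45) cum 353  ← median
  y=24 (Southcross, w=275) cum 628
  y=25 (Hillcrest, w=15) cum 643
⇒ y* = 14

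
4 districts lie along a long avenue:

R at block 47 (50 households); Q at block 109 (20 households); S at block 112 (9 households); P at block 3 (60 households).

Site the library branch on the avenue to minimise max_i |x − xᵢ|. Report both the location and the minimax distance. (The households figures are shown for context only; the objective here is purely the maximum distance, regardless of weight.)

The 1-center on a line is the midpoint of the two extreme points: leftmost at 3, rightmost at 112.
Optimal location = (3 + 112)/2 = 57.5; maximum distance = (112 − 3)/2 = 54.5.

location 57.5, max distance 54.5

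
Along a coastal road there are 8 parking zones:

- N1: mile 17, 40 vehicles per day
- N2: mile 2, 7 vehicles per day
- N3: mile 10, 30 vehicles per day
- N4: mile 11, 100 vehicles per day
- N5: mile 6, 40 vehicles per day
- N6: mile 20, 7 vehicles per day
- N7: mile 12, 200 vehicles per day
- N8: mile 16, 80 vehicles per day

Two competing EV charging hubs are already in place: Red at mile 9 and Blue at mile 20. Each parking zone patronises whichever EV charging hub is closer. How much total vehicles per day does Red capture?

The indifferent point is the midpoint (9+20)/2 = 14.5; parking zones left of it (closer to Red at 9) go to Red, those right go to Blue.
  N2 at 2 (w=7) → Red
  N5 at 6 (w=40) → Red
  N3 at 10 (w=30) → Red
  N4 at 11 (w=100) → Red
  N7 at 12 (w=200) → Red
  N8 at 16 (w=80) → Blue
  N1 at 17 (w=40) → Blue
  N6 at 20 (w=7) → Blue
Red captures 377; Blue captures 127.

377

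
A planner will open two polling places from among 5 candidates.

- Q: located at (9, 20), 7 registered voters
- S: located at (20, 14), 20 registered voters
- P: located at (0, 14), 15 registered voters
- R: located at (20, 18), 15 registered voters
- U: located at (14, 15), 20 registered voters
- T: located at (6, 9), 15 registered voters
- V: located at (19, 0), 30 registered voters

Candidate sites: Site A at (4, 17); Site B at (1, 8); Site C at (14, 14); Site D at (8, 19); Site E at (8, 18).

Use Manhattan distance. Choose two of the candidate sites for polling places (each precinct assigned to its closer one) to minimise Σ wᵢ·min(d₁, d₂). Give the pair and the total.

{Site B, Site C}, total 1132

Evaluate every pair (each demand assigned to the nearer of the two):
  {Site B, Site C}: total = 1132
  {Site A, Site C}: total = 1171
  {Site C, Site E}: total = 1226
  {Site C, Site D}: total = 1249
  {Site B, Site E}: total = 1676
  {Site B, Site D}: total = 1724
  {Site A, Site E}: total = 1826
  {Site A, Site D}: total = 1904
  {Site A, Site B}: total = 1906
  {Site D, Site E}: total = 1909
Best pair: {Site B, Site C} with total 1132.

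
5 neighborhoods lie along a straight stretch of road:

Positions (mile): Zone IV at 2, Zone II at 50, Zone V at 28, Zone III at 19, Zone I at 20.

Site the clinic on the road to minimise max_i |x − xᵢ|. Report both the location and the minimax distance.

location 26, max distance 24

The 1-center on a line is the midpoint of the two extreme points: leftmost at 2, rightmost at 50.
Optimal location = (2 + 50)/2 = 26; maximum distance = (50 − 2)/2 = 24.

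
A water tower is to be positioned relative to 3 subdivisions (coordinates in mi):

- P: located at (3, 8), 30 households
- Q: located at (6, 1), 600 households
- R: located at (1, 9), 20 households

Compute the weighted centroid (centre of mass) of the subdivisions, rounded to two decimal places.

(5.71, 1.57)

The minimiser of Σwᵢ‖p−pᵢ‖² is the weighted centroid p* = (Σwᵢpᵢ)/(Σwᵢ).
Σwᵢ = 650.
Σwᵢxᵢ = 30·3 + 600·6 + 20·1 = 3710.
Σwᵢyᵢ = 30·8 + 600·1 + 20·9 = 1020.
x* = 3710/650 = 5.71, y* = 1020/650 = 1.57.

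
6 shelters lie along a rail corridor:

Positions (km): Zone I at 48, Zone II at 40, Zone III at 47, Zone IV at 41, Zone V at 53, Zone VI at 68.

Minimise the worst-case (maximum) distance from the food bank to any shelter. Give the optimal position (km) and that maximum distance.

location 54, max distance 14

The 1-center on a line is the midpoint of the two extreme points: leftmost at 40, rightmost at 68.
Optimal location = (40 + 68)/2 = 54; maximum distance = (68 − 40)/2 = 14.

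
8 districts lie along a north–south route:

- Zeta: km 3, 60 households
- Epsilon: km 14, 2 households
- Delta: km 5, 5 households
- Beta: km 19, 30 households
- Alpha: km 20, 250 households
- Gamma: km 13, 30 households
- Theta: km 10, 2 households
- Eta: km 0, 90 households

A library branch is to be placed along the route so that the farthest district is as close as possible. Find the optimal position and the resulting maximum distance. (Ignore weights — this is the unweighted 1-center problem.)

The 1-center on a line is the midpoint of the two extreme points: leftmost at 0, rightmost at 20.
Optimal location = (0 + 20)/2 = 10; maximum distance = (20 − 0)/2 = 10.

location 10, max distance 10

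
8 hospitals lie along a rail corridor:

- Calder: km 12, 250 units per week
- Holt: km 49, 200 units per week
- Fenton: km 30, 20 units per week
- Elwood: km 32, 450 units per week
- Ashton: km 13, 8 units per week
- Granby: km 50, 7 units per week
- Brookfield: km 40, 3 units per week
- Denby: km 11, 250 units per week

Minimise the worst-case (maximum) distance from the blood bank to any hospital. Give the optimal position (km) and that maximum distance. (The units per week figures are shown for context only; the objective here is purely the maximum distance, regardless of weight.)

location 30.5, max distance 19.5

The 1-center on a line is the midpoint of the two extreme points: leftmost at 11, rightmost at 50.
Optimal location = (11 + 50)/2 = 30.5; maximum distance = (50 − 11)/2 = 19.5.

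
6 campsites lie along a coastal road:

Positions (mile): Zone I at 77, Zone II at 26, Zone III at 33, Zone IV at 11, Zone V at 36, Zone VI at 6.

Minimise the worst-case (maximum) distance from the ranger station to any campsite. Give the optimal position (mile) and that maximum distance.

The 1-center on a line is the midpoint of the two extreme points: leftmost at 6, rightmost at 77.
Optimal location = (6 + 77)/2 = 41.5; maximum distance = (77 − 6)/2 = 35.5.

location 41.5, max distance 35.5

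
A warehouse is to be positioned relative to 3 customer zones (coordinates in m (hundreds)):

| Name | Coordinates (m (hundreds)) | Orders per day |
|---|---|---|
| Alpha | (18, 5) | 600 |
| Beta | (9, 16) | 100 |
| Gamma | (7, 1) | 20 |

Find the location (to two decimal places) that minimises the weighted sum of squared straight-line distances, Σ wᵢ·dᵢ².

The minimiser of Σwᵢ‖p−pᵢ‖² is the weighted centroid p* = (Σwᵢpᵢ)/(Σwᵢ).
Σwᵢ = 720.
Σwᵢxᵢ = 600·18 + 100·9 + 20·7 = 11840.
Σwᵢyᵢ = 600·5 + 100·16 + 20·1 = 4620.
x* = 11840/720 = 16.44, y* = 4620/720 = 6.42.

(16.44, 6.42)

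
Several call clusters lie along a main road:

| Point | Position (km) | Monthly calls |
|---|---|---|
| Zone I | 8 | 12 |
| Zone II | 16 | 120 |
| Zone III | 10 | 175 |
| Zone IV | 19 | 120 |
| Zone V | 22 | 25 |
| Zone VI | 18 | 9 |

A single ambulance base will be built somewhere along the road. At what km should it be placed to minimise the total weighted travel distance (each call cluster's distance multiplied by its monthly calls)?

x = 16

For a sum of weighted absolute distances on a line, the optimum is the weighted median (not the mean). Total weight W = 461; half-weight = 230.5.
Sort by position and accumulate weight:
  km 8 (Zone I, w=12) → cum 12
  km 10 (Zone III, w=175) → cum 187
  km 16 (Zone II, w=120) → cum 307  ≥ 230.5 → median here
  km 18 (Zone VI, w=9) → cum 316
  km 19 (Zone IV, w=120) → cum 436
  km 22 (Zone V, w=25) → cum 461
Optimal location: km 16.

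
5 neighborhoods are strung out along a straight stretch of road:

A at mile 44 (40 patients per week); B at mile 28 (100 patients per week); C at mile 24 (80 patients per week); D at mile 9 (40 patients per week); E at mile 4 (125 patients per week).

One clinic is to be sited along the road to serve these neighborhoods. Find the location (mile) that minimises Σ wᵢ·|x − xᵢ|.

x = 24

For a sum of weighted absolute distances on a line, the optimum is the weighted median (not the mean). Total weight W = 385; half-weight = 192.5.
Sort by position and accumulate weight:
  mile 4 (E, w=125) → cum 125
  mile 9 (D, w=40) → cum 165
  mile 24 (C, w=80) → cum 245  ≥ 192.5 → median here
  mile 28 (B, w=100) → cum 345
  mile 44 (A, w=40) → cum 385
Optimal location: mile 24.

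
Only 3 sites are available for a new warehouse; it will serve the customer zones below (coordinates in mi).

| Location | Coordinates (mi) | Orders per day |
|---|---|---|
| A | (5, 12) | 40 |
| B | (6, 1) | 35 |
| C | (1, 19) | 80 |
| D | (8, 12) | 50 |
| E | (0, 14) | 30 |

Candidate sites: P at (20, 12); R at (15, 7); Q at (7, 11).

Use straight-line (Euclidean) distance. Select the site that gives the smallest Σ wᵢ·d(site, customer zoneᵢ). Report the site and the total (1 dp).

Total weighted distance at each candidate:
  P (20, 12): total = 4046.0
  R (15, 7): total = 3227.6
  Q (7, 11): total = 1540.4
Minimum is at Q with total 1540.4 mi.

Q, total 1540.4 mi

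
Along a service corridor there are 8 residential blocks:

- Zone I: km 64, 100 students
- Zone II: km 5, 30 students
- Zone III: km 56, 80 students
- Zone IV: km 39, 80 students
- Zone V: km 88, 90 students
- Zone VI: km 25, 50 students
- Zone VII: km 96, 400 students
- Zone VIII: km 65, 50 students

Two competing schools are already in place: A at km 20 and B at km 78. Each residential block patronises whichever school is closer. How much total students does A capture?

160

The indifferent point is the midpoint (20+78)/2 = 49; residential blocks left of it (closer to A at 20) go to A, those right go to B.
  Zone II at 5 (w=30) → A
  Zone VI at 25 (w=50) → A
  Zone IV at 39 (w=80) → A
  Zone III at 56 (w=80) → B
  Zone I at 64 (w=100) → B
  Zone VIII at 65 (w=50) → B
  Zone V at 88 (w=90) → B
  Zone VII at 96 (w=400) → B
A captures 160; B captures 720.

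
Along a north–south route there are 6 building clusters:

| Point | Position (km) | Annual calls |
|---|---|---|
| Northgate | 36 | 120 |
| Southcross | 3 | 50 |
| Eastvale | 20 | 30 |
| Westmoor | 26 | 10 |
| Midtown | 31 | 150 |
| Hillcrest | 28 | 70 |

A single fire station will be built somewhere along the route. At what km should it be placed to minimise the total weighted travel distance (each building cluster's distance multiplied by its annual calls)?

For a sum of weighted absolute distances on a line, the optimum is the weighted median (not the mean). Total weight W = 430; half-weight = 215.
Sort by position and accumulate weight:
  km 3 (Southcross, w=50) → cum 50
  km 20 (Eastvale, w=30) → cum 80
  km 26 (Westmoor, w=10) → cum 90
  km 28 (Hillcrest, w=70) → cum 160
  km 31 (Midtown, w=150) → cum 310  ≥ 215 → median here
  km 36 (Northgate, w=120) → cum 430
Optimal location: km 31.

x = 31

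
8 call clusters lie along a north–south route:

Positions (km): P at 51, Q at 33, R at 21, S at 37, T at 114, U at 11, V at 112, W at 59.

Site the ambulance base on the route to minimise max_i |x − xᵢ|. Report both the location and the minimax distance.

The 1-center on a line is the midpoint of the two extreme points: leftmost at 11, rightmost at 114.
Optimal location = (11 + 114)/2 = 62.5; maximum distance = (114 − 11)/2 = 51.5.

location 62.5, max distance 51.5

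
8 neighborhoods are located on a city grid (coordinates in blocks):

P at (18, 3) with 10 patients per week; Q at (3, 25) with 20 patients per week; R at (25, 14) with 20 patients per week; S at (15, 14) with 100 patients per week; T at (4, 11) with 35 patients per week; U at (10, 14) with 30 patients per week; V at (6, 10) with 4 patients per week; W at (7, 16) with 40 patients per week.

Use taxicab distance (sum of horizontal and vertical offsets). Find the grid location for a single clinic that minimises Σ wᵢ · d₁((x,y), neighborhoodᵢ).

Manhattan distance separates: Σwᵢ(|x−xᵢ|+|y−yᵢ|) = Σwᵢ|x−xᵢ| + Σwᵢ|y−yᵢ|, so x and y are optimised independently as 1-D weighted medians.
Total weight W = 259; half = 129.5.
x-coordinate, sorted with cumulative weight:
  x=3 (Q, w=20) cum 20
  x=4 (T, w=35) cum 55
  x=6 (V, w=4) cum 59
  x=7 (W, w=40) cum 99
  x=10 (U, w=30) cum 129
  x=15 (S, w=100) cum 229  ← median
  x=18 (P, w=10) cum 239
  x=25 (R, w=20) cum 259
⇒ x* = 15
y-coordinate, sorted with cumulative weight:
  y=3 (P, w=10) cum 10
  y=10 (V, w=4) cum 14
  y=11 (T, w=35) cum 49
  y=14 (R, w=20) cum 69
  y=14 (S, w=100) cum 169  ← median
  y=14 (U, w=30) cum 199
  y=16 (W, w=40) cum 239
  y=25 (Q, w=20) cum 259
⇒ y* = 14

(15, 14)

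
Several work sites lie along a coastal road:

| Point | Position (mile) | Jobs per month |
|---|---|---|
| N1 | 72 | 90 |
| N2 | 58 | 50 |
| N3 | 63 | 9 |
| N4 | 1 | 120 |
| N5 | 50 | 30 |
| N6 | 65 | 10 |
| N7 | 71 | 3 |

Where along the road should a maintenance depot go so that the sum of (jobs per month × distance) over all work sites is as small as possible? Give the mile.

x = 58

For a sum of weighted absolute distances on a line, the optimum is the weighted median (not the mean). Total weight W = 312; half-weight = 156.
Sort by position and accumulate weight:
  mile 1 (N4, w=120) → cum 120
  mile 50 (N5, w=30) → cum 150
  mile 58 (N2, w=50) → cum 200  ≥ 156 → median here
  mile 63 (N3, w=9) → cum 209
  mile 65 (N6, w=10) → cum 219
  mile 71 (N7, w=3) → cum 222
  mile 72 (N1, w=90) → cum 312
Optimal location: mile 58.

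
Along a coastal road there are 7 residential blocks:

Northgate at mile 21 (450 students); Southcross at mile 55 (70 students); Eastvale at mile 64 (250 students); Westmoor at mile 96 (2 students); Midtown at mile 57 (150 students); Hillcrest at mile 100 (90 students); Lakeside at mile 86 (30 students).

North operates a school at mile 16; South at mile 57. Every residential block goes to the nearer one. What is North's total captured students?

450

The indifferent point is the midpoint (16+57)/2 = 36.5; residential blocks left of it (closer to North at 16) go to North, those right go to South.
  Northgate at 21 (w=450) → North
  Southcross at 55 (w=70) → South
  Midtown at 57 (w=150) → South
  Eastvale at 64 (w=250) → South
  Lakeside at 86 (w=30) → South
  Westmoor at 96 (w=2) → South
  Hillcrest at 100 (w=90) → South
North captures 450; South captures 592.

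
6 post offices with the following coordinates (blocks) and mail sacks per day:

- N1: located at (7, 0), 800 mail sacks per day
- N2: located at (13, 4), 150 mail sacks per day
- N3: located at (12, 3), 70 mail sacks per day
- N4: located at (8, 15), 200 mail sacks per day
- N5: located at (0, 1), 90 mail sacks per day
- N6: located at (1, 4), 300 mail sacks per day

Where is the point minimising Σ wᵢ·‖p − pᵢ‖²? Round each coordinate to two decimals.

The minimiser of Σwᵢ‖p−pᵢ‖² is the weighted centroid p* = (Σwᵢpᵢ)/(Σwᵢ).
Σwᵢ = 1610.
Σwᵢxᵢ = 800·7 + 150·13 + 70·12 + 200·8 + 90·0 + 300·1 = 10290.
Σwᵢyᵢ = 800·0 + 150·4 + 70·3 + 200·15 + 90·1 + 300·4 = 5100.
x* = 10290/1610 = 6.39, y* = 5100/1610 = 3.17.

(6.39, 3.17)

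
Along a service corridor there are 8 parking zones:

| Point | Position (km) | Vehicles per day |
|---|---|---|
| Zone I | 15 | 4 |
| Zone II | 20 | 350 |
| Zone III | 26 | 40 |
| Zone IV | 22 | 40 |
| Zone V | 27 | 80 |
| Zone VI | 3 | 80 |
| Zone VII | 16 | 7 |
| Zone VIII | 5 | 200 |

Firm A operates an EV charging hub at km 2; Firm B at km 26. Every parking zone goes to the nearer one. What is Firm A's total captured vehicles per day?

The indifferent point is the midpoint (2+26)/2 = 14; parking zones left of it (closer to Firm A at 2) go to Firm A, those right go to Firm B.
  Zone VI at 3 (w=80) → Firm A
  Zone VIII at 5 (w=200) → Firm A
  Zone I at 15 (w=4) → Firm B
  Zone VII at 16 (w=7) → Firm B
  Zone II at 20 (w=350) → Firm B
  Zone IV at 22 (w=40) → Firm B
  Zone III at 26 (w=40) → Firm B
  Zone V at 27 (w=80) → Firm B
Firm A captures 280; Firm B captures 521.

280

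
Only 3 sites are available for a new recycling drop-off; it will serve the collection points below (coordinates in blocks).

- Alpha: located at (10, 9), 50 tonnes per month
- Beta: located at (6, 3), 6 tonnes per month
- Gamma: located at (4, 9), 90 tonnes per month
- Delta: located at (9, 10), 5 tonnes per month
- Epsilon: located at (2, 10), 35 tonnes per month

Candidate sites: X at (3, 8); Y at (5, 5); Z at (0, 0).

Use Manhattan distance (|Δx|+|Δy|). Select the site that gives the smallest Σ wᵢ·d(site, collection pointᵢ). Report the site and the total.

X, total 773 blocks

Total weighted distance at each candidate:
  X (3, 8): total = 773
  Y (5, 5): total = 1243
  Z (0, 0): total = 2689
Minimum is at X with total 773 blocks.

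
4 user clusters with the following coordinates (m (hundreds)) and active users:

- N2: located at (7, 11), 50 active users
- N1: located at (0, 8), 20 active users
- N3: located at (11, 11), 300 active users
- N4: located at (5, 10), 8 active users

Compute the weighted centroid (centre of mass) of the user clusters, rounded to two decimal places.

(9.76, 10.82)

The minimiser of Σwᵢ‖p−pᵢ‖² is the weighted centroid p* = (Σwᵢpᵢ)/(Σwᵢ).
Σwᵢ = 378.
Σwᵢxᵢ = 50·7 + 20·0 + 300·11 + 8·5 = 3690.
Σwᵢyᵢ = 50·11 + 20·8 + 300·11 + 8·10 = 4090.
x* = 3690/378 = 9.76, y* = 4090/378 = 10.82.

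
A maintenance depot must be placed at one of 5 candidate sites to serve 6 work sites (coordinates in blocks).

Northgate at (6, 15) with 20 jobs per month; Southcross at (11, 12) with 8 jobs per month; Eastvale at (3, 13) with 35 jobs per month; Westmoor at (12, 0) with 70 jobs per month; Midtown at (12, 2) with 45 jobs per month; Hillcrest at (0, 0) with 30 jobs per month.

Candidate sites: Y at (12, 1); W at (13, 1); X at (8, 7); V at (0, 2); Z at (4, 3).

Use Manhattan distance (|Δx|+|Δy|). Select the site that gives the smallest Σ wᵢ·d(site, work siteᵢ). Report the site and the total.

Y, total 1736 blocks

Total weighted distance at each candidate:
  Y (12, 1): total = 1736
  W (13, 1): total = 1944
  X (8, 7): total = 2274
  V (0, 2): total = 2618
  Z (4, 3): total = 2178
Minimum is at Y with total 1736 blocks.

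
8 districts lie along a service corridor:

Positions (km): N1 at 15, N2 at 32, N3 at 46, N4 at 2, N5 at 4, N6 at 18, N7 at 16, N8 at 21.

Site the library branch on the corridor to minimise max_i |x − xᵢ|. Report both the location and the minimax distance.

The 1-center on a line is the midpoint of the two extreme points: leftmost at 2, rightmost at 46.
Optimal location = (2 + 46)/2 = 24; maximum distance = (46 − 2)/2 = 22.

location 24, max distance 22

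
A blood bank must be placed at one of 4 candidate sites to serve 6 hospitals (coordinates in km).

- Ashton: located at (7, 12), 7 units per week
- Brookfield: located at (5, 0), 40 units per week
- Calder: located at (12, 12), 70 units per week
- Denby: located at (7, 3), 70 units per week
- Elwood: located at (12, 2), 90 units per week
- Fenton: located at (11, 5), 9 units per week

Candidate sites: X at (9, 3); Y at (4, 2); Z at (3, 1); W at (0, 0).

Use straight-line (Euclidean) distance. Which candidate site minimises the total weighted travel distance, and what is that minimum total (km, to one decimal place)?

X, total 1378.7 km

Total weighted distance at each candidate:
  X (9, 3): total = 1378.7
  Y (4, 2): total = 2068.9
  Z (3, 1): total = 2374.8
  W (0, 0): total = 3221.9
Minimum is at X with total 1378.7 km.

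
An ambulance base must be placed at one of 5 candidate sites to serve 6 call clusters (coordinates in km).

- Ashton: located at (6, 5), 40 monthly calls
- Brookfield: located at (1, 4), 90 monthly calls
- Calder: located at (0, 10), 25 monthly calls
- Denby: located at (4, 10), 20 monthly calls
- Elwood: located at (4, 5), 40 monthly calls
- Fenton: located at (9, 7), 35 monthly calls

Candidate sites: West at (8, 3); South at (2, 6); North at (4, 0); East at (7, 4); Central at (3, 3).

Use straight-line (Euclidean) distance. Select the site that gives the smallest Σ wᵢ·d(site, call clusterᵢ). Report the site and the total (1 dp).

Total weighted distance at each candidate:
  West (8, 3): total = 1499.7
  South (2, 6): total = 904.3
  North (4, 0): total = 1635.7
  East (7, 4): total = 1213.9
  Central (3, 3): total = 1019.1
Minimum is at South with total 904.3 km.

South, total 904.3 km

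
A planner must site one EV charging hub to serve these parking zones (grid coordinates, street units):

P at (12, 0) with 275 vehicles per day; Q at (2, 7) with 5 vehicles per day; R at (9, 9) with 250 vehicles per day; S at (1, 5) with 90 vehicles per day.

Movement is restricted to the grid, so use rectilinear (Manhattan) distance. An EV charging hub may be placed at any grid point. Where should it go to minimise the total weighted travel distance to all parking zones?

Manhattan distance separates: Σwᵢ(|x−xᵢ|+|y−yᵢ|) = Σwᵢ|x−xᵢ| + Σwᵢ|y−yᵢ|, so x and y are optimised independently as 1-D weighted medians.
Total weight W = 620; half = 310.
x-coordinate, sorted with cumulative weight:
  x=1 (S, w=90) cum 90
  x=2 (Q, w=5) cum 95
  x=9 (R, w=250) cum 345  ← median
  x=12 (P, w=275) cum 620
⇒ x* = 9
y-coordinate, sorted with cumulative weight:
  y=0 (P, w=275) cum 275
  y=5 (S, w=90) cum 365  ← median
  y=7 (Q, w=5) cum 370
  y=9 (R, w=250) cum 620
⇒ y* = 5

(9, 5)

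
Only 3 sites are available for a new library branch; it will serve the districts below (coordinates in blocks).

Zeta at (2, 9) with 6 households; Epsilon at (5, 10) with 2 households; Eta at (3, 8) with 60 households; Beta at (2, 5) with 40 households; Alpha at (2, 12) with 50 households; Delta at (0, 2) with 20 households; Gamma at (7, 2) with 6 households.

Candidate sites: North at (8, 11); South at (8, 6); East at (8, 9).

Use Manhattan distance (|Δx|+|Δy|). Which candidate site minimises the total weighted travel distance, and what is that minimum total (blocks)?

East, total 1602 blocks

Total weighted distance at each candidate:
  North (8, 11): total = 1766
  South (8, 6): total = 1638
  East (8, 9): total = 1602
Minimum is at East with total 1602 blocks.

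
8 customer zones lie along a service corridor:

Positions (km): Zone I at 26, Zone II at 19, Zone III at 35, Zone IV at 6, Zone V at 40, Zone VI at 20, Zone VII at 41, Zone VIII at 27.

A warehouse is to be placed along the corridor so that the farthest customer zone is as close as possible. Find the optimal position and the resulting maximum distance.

The 1-center on a line is the midpoint of the two extreme points: leftmost at 6, rightmost at 41.
Optimal location = (6 + 41)/2 = 23.5; maximum distance = (41 − 6)/2 = 17.5.

location 23.5, max distance 17.5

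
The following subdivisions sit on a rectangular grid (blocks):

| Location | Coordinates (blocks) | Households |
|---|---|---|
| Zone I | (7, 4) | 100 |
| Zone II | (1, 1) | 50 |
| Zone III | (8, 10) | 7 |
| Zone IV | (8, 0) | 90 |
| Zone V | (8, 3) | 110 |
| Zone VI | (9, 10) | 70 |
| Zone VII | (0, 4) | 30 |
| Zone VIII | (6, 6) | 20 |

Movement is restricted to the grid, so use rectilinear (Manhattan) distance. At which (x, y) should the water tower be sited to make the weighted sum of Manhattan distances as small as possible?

Manhattan distance separates: Σwᵢ(|x−xᵢ|+|y−yᵢ|) = Σwᵢ|x−xᵢ| + Σwᵢ|y−yᵢ|, so x and y are optimised independently as 1-D weighted medians.
Total weight W = 477; half = 238.5.
x-coordinate, sorted with cumulative weight:
  x=0 (Zone VII, w=30) cum 30
  x=1 (Zone II, w=50) cum 80
  x=6 (Zone VIII, w=20) cum 100
  x=7 (Zone I, w=100) cum 200
  x=8 (Zone III, w=7) cum 207
  x=8 (Zone IV, w=90) cum 297  ← median
  x=8 (Zone V, w=110) cum 407
  x=9 (Zone VI, w=70) cum 477
⇒ x* = 8
y-coordinate, sorted with cumulative weight:
  y=0 (Zone IV, w=90) cum 90
  y=1 (Zone II, w=50) cum 140
  y=3 (Zone V, w=110) cum 250  ← median
  y=4 (Zone I, w=100) cum 350
  y=4 (Zone VII, w=30) cum 380
  y=6 (Zone VIII, w=20) cum 400
  y=10 (Zone III, w=7) cum 407
  y=10 (Zone VI, w=70) cum 477
⇒ y* = 3

(8, 3)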